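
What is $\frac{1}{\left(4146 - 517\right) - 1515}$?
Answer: $\frac{1}{2114} \approx 0.00047304$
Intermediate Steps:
$\frac{1}{\left(4146 - 517\right) - 1515} = \frac{1}{3629 - 1515} = \frac{1}{2114}$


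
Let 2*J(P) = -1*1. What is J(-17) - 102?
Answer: -205/2 ≈ -102.50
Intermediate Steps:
J(P) = -½ (J(P) = (-1*1)/2 = (½)*(-1) = -½)
J(-17) - 102 = -½ - 102 = -205/2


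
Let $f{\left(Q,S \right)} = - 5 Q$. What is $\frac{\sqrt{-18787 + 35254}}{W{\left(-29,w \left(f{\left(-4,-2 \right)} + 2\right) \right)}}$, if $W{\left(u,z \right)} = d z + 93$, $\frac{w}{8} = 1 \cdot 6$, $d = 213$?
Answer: $\frac{\sqrt{16467}}{225021} \approx 0.00057027$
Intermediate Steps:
$w = 48$ ($w = 8 \cdot 1 \cdot 6 = 8 \cdot 6 = 48$)
$W{\left(u,z \right)} = 93 + 213 z$ ($W{\left(u,z \right)} = 213 z + 93 = 93 + 213 z$)
$\frac{\sqrt{-18787 + 35254}}{W{\left(-29,w \left(f{\left(-4,-2 \right)} + 2\right) \right)}} = \frac{\sqrt{-18787 + 35254}}{93 + 213 \cdot 48 \left(\left(-5\right) \left(-4\right) + 2\right)} = \frac{\sqrt{16467}}{93 + 213 \cdot 48 \left(20 + 2\right)} = \frac{\sqrt{16467}}{93 + 213 \cdot 48 \cdot 22} = \frac{\sqrt{16467}}{93 + 213 \cdot 1056} = \frac{\sqrt{16467}}{93 + 224928} = \frac{\sqrt{16467}}{225021}$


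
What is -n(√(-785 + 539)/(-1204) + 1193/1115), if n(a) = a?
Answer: -1193/1115 + I*√246/1204 ≈ -1.07 + 0.013027*I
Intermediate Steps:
-n(√(-785 + 539)/(-1204) + 1193/1115) = -(√(-785 + 539)/(-1204) + 1193/1115) = -(√(-246)*(-1/1204) + 1193*(1/1115)) = -((I*√246)*(-1/1204) + 1193/1115) = -(-I*√246/1204 + 1193/1115) = -(1193/1115 - I*√246/1204) = -1193/1115 + I*√246/1204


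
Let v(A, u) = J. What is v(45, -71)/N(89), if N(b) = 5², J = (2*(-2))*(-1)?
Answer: 4/25 ≈ 0.16000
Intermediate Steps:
J = 4 (J = -4*(-1) = 4)
N(b) = 25
v(A, u) = 4
v(45, -71)/N(89) = 4/25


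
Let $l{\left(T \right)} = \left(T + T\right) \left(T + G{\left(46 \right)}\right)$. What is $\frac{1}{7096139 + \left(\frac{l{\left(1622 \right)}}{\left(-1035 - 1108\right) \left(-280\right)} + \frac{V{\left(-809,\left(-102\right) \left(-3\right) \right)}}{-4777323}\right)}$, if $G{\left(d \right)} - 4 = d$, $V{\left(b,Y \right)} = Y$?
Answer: $\frac{7025943365}{49857134233637013} \approx 1.4092 \cdot 10^{-7}$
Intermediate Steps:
$G{\left(d \right)} = 4 + d$
$l{\left(T \right)} = 2 T \left(50 + T\right)$ ($l{\left(T \right)} = \left(T + T\right) \left(T + \left(4 + 46\right)\right) = 2 T \left(T + 50\right) = 2 T \left(50 + T\right)$)
$\frac{1}{7096139 + \left(\frac{l{\left(1622 \right)}}{\left(-1035 - 1108\right) \left(-280\right)} + \frac{V{\left(-809,\left(-102\right) \left(-3\right) \right)}}{-4777323}\right)} = \frac{1}{7096139 + \left(\frac{2 \cdot 1622 \left(50 + 1622\right)}{\left(-1035 - 1108\right) \left(-280\right)} + \frac{\left(-102\right) \left(-3\right)}{-4777323}\right)} = \frac{1}{7096139 + \left(\frac{2 \cdot 1622 \cdot 1672}{\left(-2143\right) \left(-280\right)} + 306 \left(- \frac{1}{4777323}\right)\right)} = \frac{1}{7096139 - \left(\frac{6}{93673} - \frac{5423968}{600040}\right)} = \frac{1}{7096139 + \left(5423968 \cdot \frac{1}{600040} - \frac{6}{93673}\right)} = \frac{1}{7096139 + \left(\frac{677996}{75005} - \frac{6}{93673}\right)} = \frac{1}{7096139 + \frac{63509469278}{7025943365}} = \frac{1}{\frac{49857134233637013}{7025943365}} = \frac{7025943365}{49857134233637013}$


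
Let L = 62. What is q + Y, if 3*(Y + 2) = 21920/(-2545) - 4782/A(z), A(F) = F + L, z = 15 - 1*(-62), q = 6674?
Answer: 1413108602/212253 ≈ 6657.7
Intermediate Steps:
z = 77 (z = 15 + 62 = 77)
A(F) = 62 + F (A(F) = F + 62 = 62 + F)
Y = -3467920/212253 (Y = -2 + (21920/(-2545) - 4782/(62 + 77))/3 = -2 + (21920*(-1/2545) - 4782/139)/3 = -2 + (-4384/509 - 4782*1/139)/3 = -2 + (-4384/509 - 4782/139)/3 = -2 + (⅓)*(-3043414/70751) = -2 - 3043414/212253 = -3467920/212253 ≈ -16.339)
q + Y = 6674 - 3467920/212253 = 1413108602/212253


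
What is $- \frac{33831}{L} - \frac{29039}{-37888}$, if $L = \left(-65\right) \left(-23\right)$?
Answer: $- \frac{1238375623}{56642560} \approx -21.863$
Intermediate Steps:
$L = 1495$
$- \frac{33831}{L} - \frac{29039}{-37888} = - \frac{33831}{1495} - \frac{29039}{-37888} = \left(-33831\right) \frac{1}{1495} - - \frac{29039}{37888} = - \frac{33831}{1495} + \frac{29039}{37888} = - \frac{1238375623}{56642560}$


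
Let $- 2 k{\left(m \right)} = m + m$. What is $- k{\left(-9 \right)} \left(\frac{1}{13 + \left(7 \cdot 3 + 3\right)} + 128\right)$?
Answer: $- \frac{42633}{37} \approx -1152.2$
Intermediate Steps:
$k{\left(m \right)} = - m$ ($k{\left(m \right)} = - \frac{m + m}{2} = - \frac{2 m}{2} = - m$)
$- k{\left(-9 \right)} \left(\frac{1}{13 + \left(7 \cdot 3 + 3\right)} + 128\right) = - \left(-1\right) \left(-9\right) \left(\frac{1}{13 + \left(7 \cdot 3 + 3\right)} + 128\right) = \left(-1\right) 9 \left(\frac{1}{13 + \left(21 + 3\right)} + 128\right) = - 9 \left(\frac{1}{13 + 24} + 128\right) = - 9 \left(\frac{1}{37} + 128\right) = \left(-9\right) \frac{4737}{37} = - \frac{42633}{37}$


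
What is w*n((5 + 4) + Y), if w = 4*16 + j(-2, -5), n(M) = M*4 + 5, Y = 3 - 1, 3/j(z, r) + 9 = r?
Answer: 6251/2 ≈ 3125.5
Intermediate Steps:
j(z, r) = 3/(-9 + r)
Y = 2
n(M) = 5 + 4*M (n(M) = 4*M + 5 = 5 + 4*M)
w = 893/14 (w = 4*16 + 3/(-9 - 5) = 64 + 3/(-14) = 64 + 3*(-1/14) = 64 - 3/14 = 893/14 ≈ 63.786)
w*n((5 + 4) + Y) = 893*(5 + 4*((5 + 4) + 2))/14 = 893*(5 + 4*(9 + 2))/14 = 893*(5 + 4*11)/14 = 893*(5 + 44)/14 = (893/14)*49 = 6251/2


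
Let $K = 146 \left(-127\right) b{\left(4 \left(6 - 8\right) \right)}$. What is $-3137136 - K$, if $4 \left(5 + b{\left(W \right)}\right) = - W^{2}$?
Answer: $-3526518$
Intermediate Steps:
$b{\left(W \right)} = -5 - \frac{W^{2}}{4}$ ($b{\left(W \right)} = -5 + \frac{\left(-1\right) W^{2}}{4} = -5 - \frac{W^{2}}{4}$)
$K = 389382$ ($K = 146 \left(-127\right) \left(-5 - \frac{\left(4 \left(6 - 8\right)\right)^{2}}{4}\right) = - 18542 \left(-5 - \frac{\left(4 \left(6 - 8\right)\right)^{2}}{4}\right) = - 18542 \left(-5 - \frac{\left(4 \left(-2\right)\right)^{2}}{4}\right) = - 18542 \left(-5 - \frac{\left(-8\right)^{2}}{4}\right) = - 18542 \left(-5 - 16\right) = \left(-18542\right) \left(-21\right) = 389382$)
$-3137136 - K = -3137136 - 389382 = -3526518$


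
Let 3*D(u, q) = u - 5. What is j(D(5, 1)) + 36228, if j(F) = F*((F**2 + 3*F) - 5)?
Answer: 36228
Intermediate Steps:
D(u, q) = -5/3 + u/3 (D(u, q) = (u - 5)/3 = (-5 + u)/3 = -5/3 + u/3)
j(F) = F*(-5 + F**2 + 3*F)
j(D(5, 1)) + 36228 = (-5/3 + (1/3)*5)*(-5 + (-5/3 + (1/3)*5)**2 + 3*(-5/3 + (1/3)*5)) + 36228 = (-5/3 + 5/3)*(-5 + (-5/3 + 5/3)**2 + 3*(-5/3 + 5/3)) + 36228 = 0*(-5 + 0**2 + 3*0) + 36228 = 0*(-5 + 0 + 0) + 36228 = 0*(-5) + 36228 = 0 + 36228 = 36228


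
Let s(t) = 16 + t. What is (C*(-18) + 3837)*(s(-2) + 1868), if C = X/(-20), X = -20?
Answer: 7187358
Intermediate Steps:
C = 1 (C = -20/(-20) = -20*(-1/20) = 1)
(C*(-18) + 3837)*(s(-2) + 1868) = (1*(-18) + 3837)*((16 - 2) + 1868) = (-18 + 3837)*(14 + 1868) = 3819*1882 = 7187358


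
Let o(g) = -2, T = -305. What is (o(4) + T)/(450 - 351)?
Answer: -307/99 ≈ -3.1010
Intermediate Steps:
(o(4) + T)/(450 - 351) = (-2 - 305)/(450 - 351) = -307/99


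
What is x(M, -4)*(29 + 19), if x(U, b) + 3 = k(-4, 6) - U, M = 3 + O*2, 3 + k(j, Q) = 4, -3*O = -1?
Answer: -272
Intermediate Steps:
O = ⅓ (O = -⅓*(-1) = ⅓ ≈ 0.33333)
k(j, Q) = 1 (k(j, Q) = -3 + 4 = 1)
M = 11/3 (M = 3 + (⅓)*2 = 3 + ⅔ = 11/3 ≈ 3.6667)
x(U, b) = -2 - U (x(U, b) = -3 + (1 - U) = -2 - U)
x(M, -4)*(29 + 19) = (-2 - 1*11/3)*(29 + 19) = (-2 - 11/3)*48 = -17/3*48 = -272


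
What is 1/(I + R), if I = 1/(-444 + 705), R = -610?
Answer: -261/159209 ≈ -0.0016394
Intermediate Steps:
I = 1/261 ≈ 0.0038314
1/(I + R) = 1/(1/261 - 610) = 1/(-159209/261) = -261/159209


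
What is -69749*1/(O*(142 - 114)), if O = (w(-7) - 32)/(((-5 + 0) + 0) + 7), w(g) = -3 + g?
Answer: 69749/588 ≈ 118.62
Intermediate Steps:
O = -21 (O = ((-3 - 7) - 32)/(((-5 + 0) + 0) + 7) = (-10 - 32)/((-5 + 0) + 7) = -42/(-5 + 7) = -42/2 = -42*1/2 = -21)
-69749*1/(O*(142 - 114)) = -69749*(-1/(21*(142 - 114))) = -69749/((-21*28)) = -69749/(-588) = -69749*(-1/588) = 69749/588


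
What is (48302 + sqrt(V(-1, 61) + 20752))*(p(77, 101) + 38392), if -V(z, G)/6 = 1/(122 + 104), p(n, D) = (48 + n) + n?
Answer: 1864167388 + 38594*sqrt(264981949)/113 ≈ 1.8697e+9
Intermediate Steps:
p(n, D) = 48 + 2*n
V(z, G) = -3/113 (V(z, G) = -6/(122 + 104) = -6/226 = -6*1/226 = -3/113)
(48302 + sqrt(V(-1, 61) + 20752))*(p(77, 101) + 38392) = (48302 + sqrt(-3/113 + 20752))*((48 + 2*77) + 38392) = (48302 + sqrt(2344973/113))*((48 + 154) + 38392) = (48302 + sqrt(264981949)/113)*(202 + 38392) = (48302 + sqrt(264981949)/113)*38594 = 1864167388 + 38594*sqrt(264981949)/113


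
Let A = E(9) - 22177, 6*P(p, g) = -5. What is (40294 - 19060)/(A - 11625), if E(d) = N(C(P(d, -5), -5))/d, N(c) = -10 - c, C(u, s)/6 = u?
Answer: -191106/304223 ≈ -0.62818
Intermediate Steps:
P(p, g) = -5/6 (P(p, g) = (1/6)*(-5) = -5/6)
C(u, s) = 6*u
E(d) = -5/d (E(d) = (-10 - 6*(-5)/6)/d = (-10 - 1*(-5))/d = (-10 + 5)/d = -5/d)
A = -199598/9 (A = -5/9 - 22177 = -199598/9 ≈ -22178.)
(40294 - 19060)/(A - 11625) = (40294 - 19060)/(-199598/9 - 11625) = 21234/(-304223/9) = 21234*(-9/304223) = -191106/304223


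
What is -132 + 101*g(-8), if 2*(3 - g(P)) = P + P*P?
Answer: -2657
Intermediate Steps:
g(P) = 3 - P/2 - P²/2 (g(P) = 3 - (P + P*P)/2 = 3 - (P + P²)/2 = 3 + (-P/2 - P²/2) = 3 - P/2 - P²/2)
-132 + 101*g(-8) = -132 + 101*(3 - ½*(-8) - ½*(-8)²) = -132 + 101*(3 + 4 - ½*64) = -132 + 101*(3 + 4 - 32) = -132 + 101*(-25) = -132 - 2525 = -2657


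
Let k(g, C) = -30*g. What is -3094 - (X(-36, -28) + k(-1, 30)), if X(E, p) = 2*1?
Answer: -3126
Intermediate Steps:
X(E, p) = 2
-3094 - (X(-36, -28) + k(-1, 30)) = -3094 - (2 - 30*(-1)) = -3094 - (2 + 30) = -3094 - 1*32 = -3094 - 32 = -3126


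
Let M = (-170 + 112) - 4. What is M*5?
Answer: -310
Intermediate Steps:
M = -62 (M = -58 - 4 = -62)
M*5 = -62*5 = -310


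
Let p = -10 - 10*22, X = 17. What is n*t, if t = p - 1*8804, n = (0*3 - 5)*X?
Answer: 767890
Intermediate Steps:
p = -230 (p = -10 - 220 = -230)
n = -85 (n = (0*3 - 5)*17 = (0 - 5)*17 = -5*17 = -85)
t = -9034 (t = -230 - 1*8804 = -230 - 8804 = -9034)
n*t = -85*(-9034) = 767890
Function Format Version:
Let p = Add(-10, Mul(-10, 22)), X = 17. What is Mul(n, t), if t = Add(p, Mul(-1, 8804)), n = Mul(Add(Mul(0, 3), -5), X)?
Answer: 767890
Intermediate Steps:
p = -230 (p = Add(-10, -220) = -230)
n = -85 (n = Mul(Add(Mul(0, 3), -5), 17) = Mul(Add(0, -5), 17) = Mul(-5, 17) = -85)
t = -9034 (t = Add(-230, Mul(-1, 8804)) = Add(-230, -8804) = -9034)
Mul(n, t) = Mul(-85, -9034) = 767890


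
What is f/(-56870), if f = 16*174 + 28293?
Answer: -31077/56870 ≈ -0.54646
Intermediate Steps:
f = 31077 (f = 2784 + 28293 = 31077)
f/(-56870) = 31077/(-56870) = 31077*(-1/56870) = -31077/56870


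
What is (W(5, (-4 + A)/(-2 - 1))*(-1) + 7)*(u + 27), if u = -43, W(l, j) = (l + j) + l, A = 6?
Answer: 112/3 ≈ 37.333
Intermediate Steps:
W(l, j) = j + 2*l (W(l, j) = (j + l) + l = j + 2*l)
(W(5, (-4 + A)/(-2 - 1))*(-1) + 7)*(u + 27) = (((-4 + 6)/(-2 - 1) + 2*5)*(-1) + 7)*(-43 + 27) = ((2/(-3) + 10)*(-1) + 7)*(-16) = ((2*(-1/3) + 10)*(-1) + 7)*(-16) = ((-2/3 + 10)*(-1) + 7)*(-16) = ((28/3)*(-1) + 7)*(-16) = (-28/3 + 7)*(-16) = -7/3*(-16) = 112/3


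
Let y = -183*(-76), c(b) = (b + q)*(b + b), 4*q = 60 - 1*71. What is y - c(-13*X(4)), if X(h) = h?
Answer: 8214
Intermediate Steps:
q = -11/4 (q = (60 - 1*71)/4 = (60 - 71)/4 = (1/4)*(-11) = -11/4 ≈ -2.7500)
c(b) = 2*b*(-11/4 + b) (c(b) = (b - 11/4)*(b + b) = (-11/4 + b)*(2*b) = 2*b*(-11/4 + b))
y = 13908
y - c(-13*X(4)) = 13908 - (-13*4)*(-11 + 4*(-13*4))/2 = 13908 - (-52)*(-11 + 4*(-52))/2 = 13908 - (-52)*(-11 - 208)/2 = 13908 - (-52)*(-219)/2 = 13908 - 1*5694 = 13908 - 5694 = 8214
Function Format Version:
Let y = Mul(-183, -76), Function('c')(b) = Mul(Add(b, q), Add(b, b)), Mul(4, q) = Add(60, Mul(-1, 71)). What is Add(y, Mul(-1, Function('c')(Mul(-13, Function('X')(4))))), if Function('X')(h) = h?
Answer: 8214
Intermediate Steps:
q = Rational(-11, 4) (q = Mul(Rational(1, 4), Add(60, Mul(-1, 71))) = Mul(Rational(1, 4), Add(60, -71)) = Mul(Rational(1, 4), -11) = Rational(-11, 4) ≈ -2.7500)
Function('c')(b) = Mul(2, b, Add(Rational(-11, 4), b)) (Function('c')(b) = Mul(Add(b, Rational(-11, 4)), Add(b, b)) = Mul(Add(Rational(-11, 4), b), Mul(2, b)) = Mul(2, b, Add(Rational(-11, 4), b)))
y = 13908
Add(y, Mul(-1, Function('c')(Mul(-13, Function('X')(4))))) = Add(13908, Mul(-1, Mul(Rational(1, 2), Mul(-13, 4), Add(-11, Mul(4, Mul(-13, 4)))))) = Add(13908, Mul(-1, Mul(Rational(1, 2), -52, Add(-11, Mul(4, -52))))) = Add(13908, Mul(-1, Mul(Rational(1, 2), -52, Add(-11, -208)))) = Add(13908, Mul(-1, Mul(Rational(1, 2), -52, -219))) = Add(13908, Mul(-1, 5694)) = Add(13908, -5694) = 8214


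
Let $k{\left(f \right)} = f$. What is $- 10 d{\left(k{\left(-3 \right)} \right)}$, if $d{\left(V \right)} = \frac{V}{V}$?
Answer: $-10$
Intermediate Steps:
$d{\left(V \right)} = 1$
$- 10 d{\left(k{\left(-3 \right)} \right)} = \left(-10\right) 1 = -10$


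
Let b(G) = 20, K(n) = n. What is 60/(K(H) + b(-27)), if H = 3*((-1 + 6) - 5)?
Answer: 3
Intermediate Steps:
H = 0 (H = 3*(5 - 5) = 3*0 = 0)
60/(K(H) + b(-27)) = 60/(0 + 20) = 60/20 = 60*(1/20) = 3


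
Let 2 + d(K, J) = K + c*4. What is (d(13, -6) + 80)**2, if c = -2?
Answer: 6889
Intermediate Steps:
d(K, J) = -10 + K (d(K, J) = -2 + (K - 2*4) = -2 + (K - 8) = -2 + (-8 + K) = -10 + K)
(d(13, -6) + 80)**2 = ((-10 + 13) + 80)**2 = (3 + 80)**2 = 83**2 = 6889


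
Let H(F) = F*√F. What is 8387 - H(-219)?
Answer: 8387 + 219*I*√219 ≈ 8387.0 + 3240.9*I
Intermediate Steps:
H(F) = F^(3/2)
8387 - H(-219) = 8387 - (-219)^(3/2) = 8387 - (-219)*I*√219 = 8387 + 219*I*√219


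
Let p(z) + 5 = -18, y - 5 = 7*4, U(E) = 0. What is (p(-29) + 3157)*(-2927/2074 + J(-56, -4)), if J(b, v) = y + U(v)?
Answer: 102662005/1037 ≈ 98999.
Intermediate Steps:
y = 33 (y = 5 + 7*4 = 5 + 28 = 33)
p(z) = -23 (p(z) = -5 - 18 = -23)
J(b, v) = 33 (J(b, v) = 33 + 0 = 33)
(p(-29) + 3157)*(-2927/2074 + J(-56, -4)) = (-23 + 3157)*(-2927/2074 + 33) = 3134*(-2927*1/2074 + 33) = 3134*(-2927/2074 + 33) = 3134*(65515/2074) = 102662005/1037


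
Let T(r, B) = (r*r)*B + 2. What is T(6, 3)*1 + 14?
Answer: 124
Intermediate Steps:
T(r, B) = 2 + B*r² (T(r, B) = r²*B + 2 = B*r² + 2 = 2 + B*r²)
T(6, 3)*1 + 14 = (2 + 3*6²)*1 + 14 = (2 + 3*36)*1 + 14 = (2 + 108)*1 + 14 = 110*1 + 14 = 110 + 14 = 124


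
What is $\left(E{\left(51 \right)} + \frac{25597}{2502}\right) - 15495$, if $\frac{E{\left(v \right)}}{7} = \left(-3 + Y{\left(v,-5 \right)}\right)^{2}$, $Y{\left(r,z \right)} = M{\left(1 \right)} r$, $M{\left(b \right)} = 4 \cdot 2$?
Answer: $\frac{2833990957}{2502} \approx 1.1327 \cdot 10^{6}$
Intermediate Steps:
$M{\left(b \right)} = 8$
$Y{\left(r,z \right)} = 8 r$
$E{\left(v \right)} = 7 \left(-3 + 8 v\right)^{2}$
$\left(E{\left(51 \right)} + \frac{25597}{2502}\right) - 15495 = \left(7 \left(-3 + 8 \cdot 51\right)^{2} + \frac{25597}{2502}\right) - 15495 = \left(7 \left(-3 + 408\right)^{2} + 25597 \cdot \frac{1}{2502}\right) - 15495 = \left(7 \cdot 405^{2} + \frac{25597}{2502}\right) - 15495 = \left(7 \cdot 164025 + \frac{25597}{2502}\right) - 15495 = \left(1148175 + \frac{25597}{2502}\right) - 15495 = \frac{2872759447}{2502} - 15495 = \frac{2833990957}{2502}$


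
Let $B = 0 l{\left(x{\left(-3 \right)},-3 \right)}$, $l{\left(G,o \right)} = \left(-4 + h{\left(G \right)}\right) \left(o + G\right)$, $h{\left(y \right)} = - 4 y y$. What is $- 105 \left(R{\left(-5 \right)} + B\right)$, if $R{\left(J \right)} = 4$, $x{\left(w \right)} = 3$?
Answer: $-420$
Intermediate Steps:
$h{\left(y \right)} = - 4 y^{2}$
$l{\left(G,o \right)} = \left(-4 - 4 G^{2}\right) \left(G + o\right)$ ($l{\left(G,o \right)} = \left(-4 - 4 G^{2}\right) \left(o + G\right) = \left(-4 - 4 G^{2}\right) \left(G + o\right)$)
$B = 0$ ($B = 0 \left(\left(-4\right) 3 - -12 - 4 \cdot 3^{3} - - 12 \cdot 3^{2}\right) = 0 \left(-12 + 12 - 108 - \left(-12\right) 9\right) = 0 \left(-12 + 12 - 108 + 108\right) = 0 \cdot 0 = 0$)
$- 105 \left(R{\left(-5 \right)} + B\right) = - 105 \left(4 + 0\right) = \left(-105\right) 4 = -420$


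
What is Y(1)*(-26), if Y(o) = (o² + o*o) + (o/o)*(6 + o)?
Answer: -234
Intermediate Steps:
Y(o) = 6 + o + 2*o² (Y(o) = (o² + o²) + 1*(6 + o) = 2*o² + (6 + o) = 6 + o + 2*o²)
Y(1)*(-26) = (6 + 1 + 2*1²)*(-26) = (6 + 1 + 2*1)*(-26) = (6 + 1 + 2)*(-26) = 9*(-26) = -234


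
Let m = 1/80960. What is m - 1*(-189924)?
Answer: 15376247041/80960 ≈ 1.8992e+5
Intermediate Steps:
m = 1/80960 ≈ 1.2352e-5
m - 1*(-189924) = 1/80960 - 1*(-189924) = 1/80960 + 189924 = 15376247041/80960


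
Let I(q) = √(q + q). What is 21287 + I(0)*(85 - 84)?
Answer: 21287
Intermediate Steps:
I(q) = √2*√q (I(q) = √(2*q) = √2*√q)
21287 + I(0)*(85 - 84) = 21287 + (√2*√0)*(85 - 84) = 21287 + (√2*0)*1 = 21287 + 0*1 = 21287 + 0 = 21287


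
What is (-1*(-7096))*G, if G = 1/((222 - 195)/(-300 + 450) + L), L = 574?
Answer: 354800/28709 ≈ 12.358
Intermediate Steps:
G = 50/28709 (G = 1/((222 - 195)/(-300 + 450) + 574) = 1/(27/150 + 574) = 1/(27*(1/150) + 574) = 1/(9/50 + 574) = 1/(28709/50) = 50/28709 ≈ 0.0017416)
(-1*(-7096))*G = -1*(-7096)*(50/28709) = 7096*(50/28709) = 354800/28709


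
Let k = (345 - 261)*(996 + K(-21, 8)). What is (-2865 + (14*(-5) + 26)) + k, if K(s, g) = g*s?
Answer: 66643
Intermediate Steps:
k = 69552 (k = (345 - 261)*(996 + 8*(-21)) = 84*(996 - 168) = 84*828 = 69552)
(-2865 + (14*(-5) + 26)) + k = (-2865 + (14*(-5) + 26)) + 69552 = (-2865 + (-70 + 26)) + 69552 = (-2865 - 44) + 69552 = -2909 + 69552 = 66643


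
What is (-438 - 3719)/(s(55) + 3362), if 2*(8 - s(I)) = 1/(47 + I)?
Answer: -848028/687479 ≈ -1.2335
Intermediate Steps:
s(I) = 8 - 1/(2*(47 + I))
(-438 - 3719)/(s(55) + 3362) = (-438 - 3719)/((751 + 16*55)/(2*(47 + 55)) + 3362) = -4157/((½)*(751 + 880)/102 + 3362) = -4157/((½)*(1/102)*1631 + 3362) = -4157/(1631/204 + 3362) = -4157/687479/204 = -4157*204/687479 = -848028/687479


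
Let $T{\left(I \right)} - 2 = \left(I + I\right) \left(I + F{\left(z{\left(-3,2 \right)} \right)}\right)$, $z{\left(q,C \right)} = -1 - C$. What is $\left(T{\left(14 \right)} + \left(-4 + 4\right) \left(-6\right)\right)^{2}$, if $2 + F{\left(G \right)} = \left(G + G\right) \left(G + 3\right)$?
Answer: $114244$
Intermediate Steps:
$F{\left(G \right)} = -2 + 2 G \left(3 + G\right)$ ($F{\left(G \right)} = -2 + \left(G + G\right) \left(G + 3\right) = -2 + 2 G \left(3 + G\right)$)
$T{\left(I \right)} = 2 + 2 I \left(-2 + I\right)$ ($T{\left(I \right)} = 2 + \left(I + I\right) \left(I + \left(-2 + 2 \left(-1 - 2\right)^{2} + 6 \left(-1 - 2\right)\right)\right) = 2 + 2 I \left(I + \left(-2 + 2 \left(-1 - 2\right)^{2} + 6 \left(-1 - 2\right)\right)\right) = 2 + 2 I \left(I + \left(-2 + 2 \left(-3\right)^{2} + 6 \left(-3\right)\right)\right) = 2 + 2 I \left(I - 2\right) = 2 + 2 I \left(-2 + I\right)$)
$\left(T{\left(14 \right)} + \left(-4 + 4\right) \left(-6\right)\right)^{2} = \left(\left(2 - 56 + 2 \cdot 14^{2}\right) + \left(-4 + 4\right) \left(-6\right)\right)^{2} = \left(\left(2 - 56 + 2 \cdot 196\right) + 0 \left(-6\right)\right)^{2} = \left(\left(2 - 56 + 392\right) + 0\right)^{2} = \left(338 + 0\right)^{2} = 338^{2} = 114244$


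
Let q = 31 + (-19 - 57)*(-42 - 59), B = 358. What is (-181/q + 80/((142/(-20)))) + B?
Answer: 189718075/547197 ≈ 346.71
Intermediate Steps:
q = 7707 (q = 31 - 76*(-101) = 31 + 7676 = 7707)
(-181/q + 80/((142/(-20)))) + B = (-181/7707 + 80/((142/(-20)))) + 358 = (-181*1/7707 + 80/((142*(-1/20)))) + 358 = (-181/7707 + 80/(-71/10)) + 358 = (-181/7707 + 80*(-10/71)) + 358 = (-181/7707 - 800/71) + 358 = -6178451/547197 + 358 = 189718075/547197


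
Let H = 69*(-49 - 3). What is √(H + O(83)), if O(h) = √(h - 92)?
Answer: √(-3588 + 3*I) ≈ 0.025 + 59.9*I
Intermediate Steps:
O(h) = √(-92 + h)
H = -3588 (H = 69*(-52) = -3588)
√(H + O(83)) = √(-3588 + √(-92 + 83)) = √(-3588 + √(-9)) = √(-3588 + 3*I)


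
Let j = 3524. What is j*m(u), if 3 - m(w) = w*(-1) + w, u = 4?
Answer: 10572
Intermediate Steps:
m(w) = 3 (m(w) = 3 - (w*(-1) + w) = 3 - (-w + w) = 3 - 1*0 = 3 + 0 = 3)
j*m(u) = 3524*3 = 10572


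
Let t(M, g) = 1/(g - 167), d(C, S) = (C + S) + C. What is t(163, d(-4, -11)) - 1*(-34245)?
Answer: 6369569/186 ≈ 34245.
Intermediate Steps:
d(C, S) = S + 2*C
t(M, g) = 1/(-167 + g)
t(163, d(-4, -11)) - 1*(-34245) = 1/(-167 + (-11 + 2*(-4))) - 1*(-34245) = 1/(-167 + (-11 - 8)) + 34245 = 1/(-167 - 19) + 34245 = 1/(-186) + 34245 = -1/186 + 34245 = 6369569/186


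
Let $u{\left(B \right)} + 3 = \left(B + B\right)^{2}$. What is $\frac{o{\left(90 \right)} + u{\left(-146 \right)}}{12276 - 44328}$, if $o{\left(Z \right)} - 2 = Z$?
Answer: $- \frac{28451}{10684} \approx -2.663$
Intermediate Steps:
$o{\left(Z \right)} = 2 + Z$
$u{\left(B \right)} = -3 + 4 B^{2}$ ($u{\left(B \right)} = -3 + \left(B + B\right)^{2} = -3 + \left(2 B\right)^{2} = -3 + 4 B^{2}$)
$\frac{o{\left(90 \right)} + u{\left(-146 \right)}}{12276 - 44328} = \frac{\left(2 + 90\right) - \left(3 - 4 \left(-146\right)^{2}\right)}{12276 - 44328} = \frac{92 + \left(-3 + 4 \cdot 21316\right)}{-32052} = \left(92 + \left(-3 + 85264\right)\right) \left(- \frac{1}{32052}\right) = \left(92 + 85261\right) \left(- \frac{1}{32052}\right) = 85353 \left(- \frac{1}{32052}\right) = - \frac{28451}{10684}$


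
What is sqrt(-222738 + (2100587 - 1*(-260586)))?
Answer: sqrt(2138435) ≈ 1462.3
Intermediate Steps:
sqrt(-222738 + (2100587 - 1*(-260586))) = sqrt(-222738 + (2100587 + 260586)) = sqrt(-222738 + 2361173) = sqrt(2138435)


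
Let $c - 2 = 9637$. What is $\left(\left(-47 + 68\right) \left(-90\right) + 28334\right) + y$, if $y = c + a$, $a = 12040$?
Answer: $48123$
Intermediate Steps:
$c = 9639$ ($c = 2 + 9637 = 9639$)
$y = 21679$ ($y = 9639 + 12040 = 21679$)
$\left(\left(-47 + 68\right) \left(-90\right) + 28334\right) + y = \left(\left(-47 + 68\right) \left(-90\right) + 28334\right) + 21679 = \left(21 \left(-90\right) + 28334\right) + 21679 = \left(-1890 + 28334\right) + 21679 = 26444 + 21679 = 48123$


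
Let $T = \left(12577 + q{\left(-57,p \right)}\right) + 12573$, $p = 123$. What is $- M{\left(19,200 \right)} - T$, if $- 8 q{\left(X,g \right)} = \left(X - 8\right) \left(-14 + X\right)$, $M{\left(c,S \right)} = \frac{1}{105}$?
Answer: $- \frac{20641433}{840} \approx -24573.0$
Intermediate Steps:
$M{\left(c,S \right)} = \frac{1}{105}$
$q{\left(X,g \right)} = - \frac{\left(-14 + X\right) \left(-8 + X\right)}{8}$ ($q{\left(X,g \right)} = - \frac{\left(X - 8\right) \left(-14 + X\right)}{8} = - \frac{\left(-8 + X\right) \left(-14 + X\right)}{8} = - \frac{\left(-14 + X\right) \left(-8 + X\right)}{8}$)
$T = \frac{196585}{8}$ ($T = \left(12577 - \left(\frac{683}{4} + \frac{3249}{8}\right)\right) + 12573 = \left(12577 - \frac{4615}{8}\right) + 12573 = \frac{96001}{8} + 12573 = \frac{196585}{8} \approx 24573.0$)
$- M{\left(19,200 \right)} - T = \left(-1\right) \frac{1}{105} - \frac{196585}{8} = - \frac{1}{105} - \frac{196585}{8} = - \frac{20641433}{840}$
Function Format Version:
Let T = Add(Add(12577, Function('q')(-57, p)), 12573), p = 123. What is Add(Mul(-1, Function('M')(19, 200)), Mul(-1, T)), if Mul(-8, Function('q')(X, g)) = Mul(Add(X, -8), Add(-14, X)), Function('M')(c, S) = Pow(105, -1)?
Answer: Rational(-20641433, 840) ≈ -24573.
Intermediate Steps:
Function('M')(c, S) = Rational(1, 105)
Function('q')(X, g) = Mul(Rational(-1, 8), Add(-14, X), Add(-8, X)) (Function('q')(X, g) = Mul(Rational(-1, 8), Mul(Add(X, -8), Add(-14, X))) = Mul(Rational(-1, 8), Mul(Add(-8, X), Add(-14, X))) = Mul(Rational(-1, 8), Mul(Add(-14, X), Add(-8, X))) = Mul(Rational(-1, 8), Add(-14, X), Add(-8, X)))
T = Rational(196585, 8) (T = Add(Add(12577, Add(-14, Mul(Rational(-1, 8), Pow(-57, 2)), Mul(Rational(11, 4), -57))), 12573) = Add(Add(12577, Add(-14, Mul(Rational(-1, 8), 3249), Rational(-627, 4))), 12573) = Add(Add(12577, Add(-14, Rational(-3249, 8), Rational(-627, 4))), 12573) = Add(Add(12577, Rational(-4615, 8)), 12573) = Add(Rational(96001, 8), 12573) = Rational(196585, 8) ≈ 24573.)
Add(Mul(-1, Function('M')(19, 200)), Mul(-1, T)) = Add(Mul(-1, Rational(1, 105)), Mul(-1, Rational(196585, 8))) = Add(Rational(-1, 105), Rational(-196585, 8)) = Rational(-20641433, 840)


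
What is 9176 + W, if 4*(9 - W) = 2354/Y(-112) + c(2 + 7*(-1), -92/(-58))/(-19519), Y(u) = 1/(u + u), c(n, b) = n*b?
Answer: 159636570803/1132102 ≈ 1.4101e+5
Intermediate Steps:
c(n, b) = b*n
Y(u) = 1/(2*u)
W = 149248402851/1132102 (W = 9 - (2354/(((½)/(-112))) + ((-92/(-58))*(2 + 7*(-1)))/(-19519))/4 = 9 - (2354/(((½)*(-1/112))) + ((-92*(-1/58))*(2 - 7))*(-1/19519))/4 = 9 - (2354/(-1/224) + ((46/29)*(-5))*(-1/19519))/4 = 9 - (2354*(-224) - 230/29*(-1/19519))/4 = 9 - (-527296 + 230/566051)/4 = 9 - ¼*(-298476427866/566051) = 9 + 149238213933/1132102 = 149248402851/1132102 ≈ 1.3183e+5)
9176 + W = 9176 + 149248402851/1132102 = 159636570803/1132102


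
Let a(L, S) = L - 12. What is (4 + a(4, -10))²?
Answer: 16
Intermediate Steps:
a(L, S) = -12 + L
(4 + a(4, -10))² = (4 + (-12 + 4))² = (4 - 8)² = (-4)² = 16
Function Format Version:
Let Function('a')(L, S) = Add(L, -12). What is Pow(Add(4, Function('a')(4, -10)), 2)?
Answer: 16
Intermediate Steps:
Function('a')(L, S) = Add(-12, L)
Pow(Add(4, Function('a')(4, -10)), 2) = Pow(Add(4, Add(-12, 4)), 2) = Pow(Add(4, -8), 2) = Pow(-4, 2) = 16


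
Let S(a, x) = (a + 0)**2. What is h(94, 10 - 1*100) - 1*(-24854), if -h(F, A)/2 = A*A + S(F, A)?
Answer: -9018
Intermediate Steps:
S(a, x) = a**2
h(F, A) = -2*A**2 - 2*F**2 (h(F, A) = -2*(A*A + F**2) = -2*(A**2 + F**2) = -2*A**2 - 2*F**2)
h(94, 10 - 1*100) - 1*(-24854) = (-2*(10 - 1*100)**2 - 2*94**2) - 1*(-24854) = (-2*(10 - 100)**2 - 2*8836) + 24854 = (-2*(-90)**2 - 17672) + 24854 = (-2*8100 - 17672) + 24854 = (-16200 - 17672) + 24854 = -33872 + 24854 = -9018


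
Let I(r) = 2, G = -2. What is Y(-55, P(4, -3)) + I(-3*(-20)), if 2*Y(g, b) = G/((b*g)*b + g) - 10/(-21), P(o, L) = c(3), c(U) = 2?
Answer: 12946/5775 ≈ 2.2417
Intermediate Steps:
P(o, L) = 2
Y(g, b) = 5/21 - 1/(g + g*b²) (Y(g, b) = (-2/((b*g)*b + g) - 10/(-21))/2 = (-2/(g*b² + g) - 10*(-1/21))/2 = (-2/(g + g*b²) + 10/21)/2 = (10/21 - 2/(g + g*b²))/2 = 5/21 - 1/(g + g*b²))
Y(-55, P(4, -3)) + I(-3*(-20)) = (1/21)*(-21 + 5*(-55) + 5*(-55)*2²)/(-55*(1 + 2²)) + 2 = (1/21)*(-1/55)*(-21 - 275 + 5*(-55)*4)/(1 + 4) + 2 = (1/21)*(-1/55)*(-21 - 275 - 1100)/5 + 2 = (1/21)*(-1/55)*(⅕)*(-1396) + 2 = 1396/5775 + 2 = 12946/5775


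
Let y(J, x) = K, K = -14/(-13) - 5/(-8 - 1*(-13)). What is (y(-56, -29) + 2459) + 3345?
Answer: 75453/13 ≈ 5804.1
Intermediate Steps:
K = 1/13 (K = -14*(-1/13) - 5/(-8 + 13) = 14/13 - 5/5 = 14/13 - 5*1/5 = 14/13 - 1 = 1/13 ≈ 0.076923)
y(J, x) = 1/13
(y(-56, -29) + 2459) + 3345 = (1/13 + 2459) + 3345 = 31968/13 + 3345 = 75453/13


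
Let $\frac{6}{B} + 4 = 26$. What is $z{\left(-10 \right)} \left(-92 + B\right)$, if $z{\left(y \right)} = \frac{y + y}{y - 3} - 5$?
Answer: $\frac{45405}{143} \approx 317.52$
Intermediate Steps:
$B = \frac{3}{11}$ ($B = \frac{6}{-4 + 26} = \frac{6}{22} = 6 \cdot \frac{1}{22} = \frac{3}{11} \approx 0.27273$)
$z{\left(y \right)} = -5 + \frac{2 y}{-3 + y}$ ($z{\left(y \right)} = \frac{2 y}{-3 + y} - 5 = -5 + \frac{2 y}{-3 + y}$)
$z{\left(-10 \right)} \left(-92 + B\right) = \frac{3 \left(5 - -10\right)}{-3 - 10} \left(-92 + \frac{3}{11}\right) = \frac{3 \left(5 + 10\right)}{-13} \left(- \frac{1009}{11}\right) = 3 \left(- \frac{1}{13}\right) 15 \left(- \frac{1009}{11}\right) = \left(- \frac{45}{13}\right) \left(- \frac{1009}{11}\right) = \frac{45405}{143}$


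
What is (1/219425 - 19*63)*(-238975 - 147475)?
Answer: 30992903432/67 ≈ 4.6258e+8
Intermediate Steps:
(1/219425 - 19*63)*(-238975 - 147475) = (1/219425 - 1197)*(-386450) = -262651724/219425*(-386450) = 30992903432/67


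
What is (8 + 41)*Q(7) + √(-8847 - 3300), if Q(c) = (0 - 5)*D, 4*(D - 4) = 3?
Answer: -4655/4 + I*√12147 ≈ -1163.8 + 110.21*I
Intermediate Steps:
D = 19/4 (D = 4 + (¼)*3 = 4 + ¾ = 19/4 ≈ 4.7500)
Q(c) = -95/4 (Q(c) = (0 - 5)*(19/4) = -5*19/4 = -95/4)
(8 + 41)*Q(7) + √(-8847 - 3300) = (8 + 41)*(-95/4) + √(-8847 - 3300) = 49*(-95/4) + √(-12147) = -4655/4 + I*√12147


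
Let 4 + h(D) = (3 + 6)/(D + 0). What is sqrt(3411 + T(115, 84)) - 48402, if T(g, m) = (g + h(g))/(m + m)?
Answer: -48402 + sqrt(8843366945)/1610 ≈ -48344.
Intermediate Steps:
h(D) = -4 + 9/D (h(D) = -4 + (3 + 6)/(D + 0) = -4 + 9/D)
T(g, m) = (-4 + g + 9/g)/(2*m) (T(g, m) = (g + (-4 + 9/g))/(m + m) = (-4 + g + 9/g)/((2*m)) = (-4 + g + 9/g)*(1/(2*m)) = (-4 + g + 9/g)/(2*m))
sqrt(3411 + T(115, 84)) - 48402 = sqrt(3411 + (1/2)*(9 + 115*(-4 + 115))/(115*84)) - 48402 = sqrt(3411 + (1/2)*(1/115)*(1/84)*(9 + 115*111)) - 48402 = sqrt(3411 + (1/2)*(1/115)*(1/84)*(9 + 12765)) - 48402 = sqrt(3411 + (1/2)*(1/115)*(1/84)*12774) - 48402 = sqrt(3411 + 2129/3220) - 48402 = sqrt(10985549/3220) - 48402 = sqrt(8843366945)/1610 - 48402 = -48402 + sqrt(8843366945)/1610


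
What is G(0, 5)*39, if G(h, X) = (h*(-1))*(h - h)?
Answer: 0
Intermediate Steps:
G(h, X) = 0 (G(h, X) = -h*0 = 0)
G(0, 5)*39 = 0*39 = 0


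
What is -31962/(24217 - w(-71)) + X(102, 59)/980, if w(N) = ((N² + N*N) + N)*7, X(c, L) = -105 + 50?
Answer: 1440023/2247140 ≈ 0.64082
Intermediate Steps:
X(c, L) = -55
w(N) = 7*N + 14*N² (w(N) = ((N² + N²) + N)*7 = (2*N² + N)*7 = (N + 2*N²)*7 = 7*N + 14*N²)
-31962/(24217 - w(-71)) + X(102, 59)/980 = -31962/(24217 - 7*(-71)*(1 + 2*(-71))) - 55/980 = -31962/(24217 - 7*(-71)*(1 - 142)) - 55*1/980 = -31962/(24217 - 7*(-71)*(-141)) - 11/196 = -31962/(24217 - 1*70077) - 11/196 = -31962/(24217 - 70077) - 11/196 = -31962/(-45860) - 11/196 = -31962*(-1/45860) - 11/196 = 15981/22930 - 11/196 = 1440023/2247140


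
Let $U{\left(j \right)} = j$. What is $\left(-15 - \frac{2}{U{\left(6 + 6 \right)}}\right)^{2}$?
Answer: $\frac{8281}{36} \approx 230.03$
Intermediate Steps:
$\left(-15 - \frac{2}{U{\left(6 + 6 \right)}}\right)^{2} = \left(-15 - \frac{2}{6 + 6}\right)^{2} = \left(-15 - \frac{2}{12}\right)^{2} = \left(-15 - \frac{1}{6}\right)^{2} = \left(- \frac{91}{6}\right)^{2} = \frac{8281}{36}$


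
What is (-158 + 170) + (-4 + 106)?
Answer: 114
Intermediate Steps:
(-158 + 170) + (-4 + 106) = 12 + 102 = 114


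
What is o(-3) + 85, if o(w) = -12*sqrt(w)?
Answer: 85 - 12*I*sqrt(3) ≈ 85.0 - 20.785*I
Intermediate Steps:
o(-3) + 85 = -12*I*sqrt(3) + 85 = 85 - 12*I*sqrt(3)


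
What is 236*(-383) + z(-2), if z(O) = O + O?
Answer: -90392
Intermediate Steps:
z(O) = 2*O
236*(-383) + z(-2) = 236*(-383) + 2*(-2) = -90388 - 4 = -90392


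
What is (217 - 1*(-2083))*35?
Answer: 80500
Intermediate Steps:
(217 - 1*(-2083))*35 = (217 + 2083)*35 = 2300*35 = 80500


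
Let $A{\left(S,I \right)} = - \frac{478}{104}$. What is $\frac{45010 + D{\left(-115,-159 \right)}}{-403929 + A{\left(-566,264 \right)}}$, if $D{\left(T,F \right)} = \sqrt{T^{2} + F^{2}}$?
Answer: $- \frac{2340520}{21004547} - \frac{52 \sqrt{38506}}{21004547} \approx -0.11191$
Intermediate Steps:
$D{\left(T,F \right)} = \sqrt{F^{2} + T^{2}}$
$A{\left(S,I \right)} = - \frac{239}{52}$ ($A{\left(S,I \right)} = \left(-478\right) \frac{1}{104} = - \frac{239}{52}$)
$\frac{45010 + D{\left(-115,-159 \right)}}{-403929 + A{\left(-566,264 \right)}} = \frac{45010 + \sqrt{\left(-159\right)^{2} + \left(-115\right)^{2}}}{-403929 - \frac{239}{52}} = \frac{45010 + \sqrt{25281 + 13225}}{- \frac{21004547}{52}} = \left(45010 + \sqrt{38506}\right) \left(- \frac{52}{21004547}\right) = - \frac{2340520}{21004547} - \frac{52 \sqrt{38506}}{21004547}$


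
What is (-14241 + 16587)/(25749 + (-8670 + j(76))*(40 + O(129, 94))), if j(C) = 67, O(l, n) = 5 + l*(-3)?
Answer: 782/989325 ≈ 0.00079044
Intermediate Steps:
O(l, n) = 5 - 3*l
(-14241 + 16587)/(25749 + (-8670 + j(76))*(40 + O(129, 94))) = (-14241 + 16587)/(25749 + (-8670 + 67)*(40 + (5 - 3*129))) = 2346/(25749 - 8603*(40 + (5 - 387))) = 2346/(25749 - 8603*(40 - 382)) = 2346/(25749 - 8603*(-342)) = 2346/(25749 + 2942226) = 2346/2967975 = 2346*(1/2967975) = 782/989325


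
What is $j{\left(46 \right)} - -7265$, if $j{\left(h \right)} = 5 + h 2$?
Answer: $7362$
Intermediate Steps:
$j{\left(h \right)} = 5 + 2 h$
$j{\left(46 \right)} - -7265 = \left(5 + 2 \cdot 46\right) - -7265 = \left(5 + 92\right) + 7265 = 97 + 7265 = 7362$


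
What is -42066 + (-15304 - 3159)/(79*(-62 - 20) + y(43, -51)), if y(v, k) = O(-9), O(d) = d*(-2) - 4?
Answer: -271896161/6464 ≈ -42063.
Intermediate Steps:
O(d) = -4 - 2*d (O(d) = -2*d - 4 = -4 - 2*d)
y(v, k) = 14 (y(v, k) = -4 - 2*(-9) = -4 + 18 = 14)
-42066 + (-15304 - 3159)/(79*(-62 - 20) + y(43, -51)) = -42066 + (-15304 - 3159)/(79*(-62 - 20) + 14) = -42066 - 18463/(79*(-82) + 14) = -42066 - 18463/(-6478 + 14) = -42066 - 18463/(-6464) = -42066 - 18463*(-1/6464) = -42066 + 18463/6464 = -271896161/6464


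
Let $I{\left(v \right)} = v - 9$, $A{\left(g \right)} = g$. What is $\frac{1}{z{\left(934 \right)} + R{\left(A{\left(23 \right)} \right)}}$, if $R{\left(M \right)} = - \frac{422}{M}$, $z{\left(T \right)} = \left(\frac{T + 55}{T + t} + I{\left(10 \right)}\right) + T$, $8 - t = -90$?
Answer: $\frac{552}{506521} \approx 0.0010898$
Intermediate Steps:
$t = 98$ ($t = 8 - -90 = 8 + 90 = 98$)
$I{\left(v \right)} = -9 + v$
$z{\left(T \right)} = 1 + T + \frac{55 + T}{98 + T}$ ($z{\left(T \right)} = \left(\frac{T + 55}{T + 98} + \left(-9 + 10\right)\right) + T = \left(\frac{55 + T}{98 + T} + 1\right) + T = \left(1 + \frac{55 + T}{98 + T}\right) + T = 1 + T + \frac{55 + T}{98 + T}$)
$\frac{1}{z{\left(934 \right)} + R{\left(A{\left(23 \right)} \right)}} = \frac{1}{\frac{153 + 934^{2} + 100 \cdot 934}{98 + 934} - \frac{422}{23}} = \frac{1}{\frac{153 + 872356 + 93400}{1032} - \frac{422}{23}} = \frac{1}{\frac{1}{1032} \cdot 965909 - \frac{422}{23}} = \frac{1}{\frac{22463}{24} - \frac{422}{23}} = \frac{1}{\frac{506521}{552}} = \frac{552}{506521}$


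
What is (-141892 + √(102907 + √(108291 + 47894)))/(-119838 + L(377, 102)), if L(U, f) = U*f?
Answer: 35473/20346 - √(102907 + √156185)/81384 ≈ 1.7395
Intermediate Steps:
(-141892 + √(102907 + √(108291 + 47894)))/(-119838 + L(377, 102)) = (-141892 + √(102907 + √(108291 + 47894)))/(-119838 + 377*102) = (-141892 + √(102907 + √156185))/(-119838 + 38454) = (-141892 + √(102907 + √156185))/(-81384) = (-141892 + √(102907 + √156185))*(-1/81384) = 35473/20346 - √(102907 + √156185)/81384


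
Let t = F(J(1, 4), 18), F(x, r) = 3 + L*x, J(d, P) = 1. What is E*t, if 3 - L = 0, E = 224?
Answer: 1344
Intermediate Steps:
L = 3 (L = 3 - 1*0 = 3 + 0 = 3)
F(x, r) = 3 + 3*x
t = 6 (t = 3 + 3*1 = 3 + 3 = 6)
E*t = 224*6 = 1344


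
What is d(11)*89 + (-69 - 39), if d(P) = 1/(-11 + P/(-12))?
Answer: -16512/143 ≈ -115.47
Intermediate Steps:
d(P) = 1/(-11 - P/12) (d(P) = 1/(-11 + P*(-1/12)) = 1/(-11 - P/12))
d(11)*89 + (-69 - 39) = -12/(132 + 11)*89 + (-69 - 39) = -12/143*89 - 108 = -1068/143 - 108 = -16512/143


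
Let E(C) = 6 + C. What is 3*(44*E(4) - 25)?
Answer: 1245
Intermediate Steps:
3*(44*E(4) - 25) = 3*(44*(6 + 4) - 25) = 3*(44*10 - 25) = 3*(440 - 25) = 3*415 = 1245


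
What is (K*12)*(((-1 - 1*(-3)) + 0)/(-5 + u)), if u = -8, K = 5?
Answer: -120/13 ≈ -9.2308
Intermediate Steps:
(K*12)*(((-1 - 1*(-3)) + 0)/(-5 + u)) = (5*12)*(((-1 - 1*(-3)) + 0)/(-5 - 8)) = 60*(((-1 + 3) + 0)/(-13)) = 60*((2 + 0)*(-1/13)) = 60*(2*(-1/13)) = 60*(-2/13) = -120/13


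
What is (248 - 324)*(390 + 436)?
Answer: -62776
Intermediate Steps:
(248 - 324)*(390 + 436) = -76*826 = -62776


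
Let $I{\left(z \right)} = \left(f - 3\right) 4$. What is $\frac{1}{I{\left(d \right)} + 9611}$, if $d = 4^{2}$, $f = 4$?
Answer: $\frac{1}{9615} \approx 0.000104$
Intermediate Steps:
$d = 16$
$I{\left(z \right)} = 4$ ($I{\left(z \right)} = \left(4 - 3\right) 4 = 1 \cdot 4 = 4$)
$\frac{1}{I{\left(d \right)} + 9611} = \frac{1}{4 + 9611} = \frac{1}{9615}$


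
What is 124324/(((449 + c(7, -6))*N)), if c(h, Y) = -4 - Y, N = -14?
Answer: -62162/3157 ≈ -19.690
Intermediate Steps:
124324/(((449 + c(7, -6))*N)) = 124324/(((449 + (-4 - 1*(-6)))*(-14))) = 124324/(((449 + (-4 + 6))*(-14))) = 124324/(((449 + 2)*(-14))) = 124324/((451*(-14))) = 124324/(-6314) = 124324*(-1/6314) = -62162/3157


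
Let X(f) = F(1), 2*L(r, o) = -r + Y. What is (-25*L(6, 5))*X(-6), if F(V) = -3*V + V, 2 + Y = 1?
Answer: -175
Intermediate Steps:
Y = -1 (Y = -2 + 1 = -1)
F(V) = -2*V
L(r, o) = -½ - r/2 (L(r, o) = (-r - 1)/2 = (-1 - r)/2 = -½ - r/2)
X(f) = -2 (X(f) = -2*1 = -2)
(-25*L(6, 5))*X(-6) = -25*(-½ - ½*6)*(-2) = -25*(-½ - 3)*(-2) = -25*(-7/2)*(-2) = (175/2)*(-2) = -175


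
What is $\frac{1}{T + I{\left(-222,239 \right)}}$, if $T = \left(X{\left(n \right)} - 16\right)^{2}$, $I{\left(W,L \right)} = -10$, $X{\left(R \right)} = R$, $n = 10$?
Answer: $\frac{1}{26} \approx 0.038462$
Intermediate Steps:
$T = 36$ ($T = \left(10 - 16\right)^{2} = \left(-6\right)^{2} = 36$)
$\frac{1}{T + I{\left(-222,239 \right)}} = \frac{1}{36 - 10} = \frac{1}{26}$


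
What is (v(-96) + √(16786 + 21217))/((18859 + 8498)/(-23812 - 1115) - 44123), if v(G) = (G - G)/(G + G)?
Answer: -8309*√38003/366627126 ≈ -0.0044181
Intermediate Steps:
v(G) = 0 (v(G) = 0/((2*G)) = 0*(1/(2*G)) = 0)
(v(-96) + √(16786 + 21217))/((18859 + 8498)/(-23812 - 1115) - 44123) = (0 + √(16786 + 21217))/((18859 + 8498)/(-23812 - 1115) - 44123) = (0 + √38003)/(27357/(-24927) - 44123) = √38003/(27357*(-1/24927) - 44123) = √38003/(-9119/8309 - 44123) = √38003/(-366627126/8309) = √38003*(-8309/366627126) = -8309*√38003/366627126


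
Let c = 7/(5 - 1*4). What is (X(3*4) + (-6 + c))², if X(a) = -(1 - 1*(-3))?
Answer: 9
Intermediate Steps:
X(a) = -4 (X(a) = -(1 + 3) = -1*4 = -4)
c = 7 (c = 7/(5 - 4) = 7/1 = 7*1 = 7)
(X(3*4) + (-6 + c))² = (-4 + (-6 + 7))² = (-4 + 1)² = (-3)² = 9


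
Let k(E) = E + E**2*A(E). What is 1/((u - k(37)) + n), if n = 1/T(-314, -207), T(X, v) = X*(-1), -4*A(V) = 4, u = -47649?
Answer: -314/14543537 ≈ -2.1590e-5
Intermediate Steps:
A(V) = -1 (A(V) = -1/4*4 = -1)
T(X, v) = -X
n = 1/314 (n = 1/(-1*(-314)) = 1/314 ≈ 0.0031847)
k(E) = E - E**2 (k(E) = E + E**2*(-1) = E - E**2)
1/((u - k(37)) + n) = 1/((-47649 - 37*(1 - 1*37)) + 1/314) = 1/((-47649 - 37*(1 - 37)) + 1/314) = 1/((-47649 - 37*(-36)) + 1/314) = 1/((-47649 - 1*(-1332)) + 1/314) = 1/((-47649 + 1332) + 1/314) = 1/(-46317 + 1/314) = 1/(-14543537/314) = -314/14543537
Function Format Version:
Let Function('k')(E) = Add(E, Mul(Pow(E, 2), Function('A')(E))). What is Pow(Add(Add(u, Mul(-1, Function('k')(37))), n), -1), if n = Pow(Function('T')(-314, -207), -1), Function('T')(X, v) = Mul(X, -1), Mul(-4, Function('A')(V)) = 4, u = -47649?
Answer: Rational(-314, 14543537) ≈ -2.1590e-5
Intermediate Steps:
Function('A')(V) = -1 (Function('A')(V) = Mul(Rational(-1, 4), 4) = -1)
Function('T')(X, v) = Mul(-1, X)
n = Rational(1, 314) (n = Pow(Mul(-1, -314), -1) = Pow(314, -1) = Rational(1, 314) ≈ 0.0031847)
Function('k')(E) = Add(E, Mul(-1, Pow(E, 2))) (Function('k')(E) = Add(E, Mul(Pow(E, 2), -1)) = Add(E, Mul(-1, Pow(E, 2))))
Pow(Add(Add(u, Mul(-1, Function('k')(37))), n), -1) = Pow(Add(Add(-47649, Mul(-1, Mul(37, Add(1, Mul(-1, 37))))), Rational(1, 314)), -1) = Pow(Add(Add(-47649, Mul(-1, Mul(37, Add(1, -37)))), Rational(1, 314)), -1) = Pow(Add(Add(-47649, Mul(-1, Mul(37, -36))), Rational(1, 314)), -1) = Pow(Add(Add(-47649, Mul(-1, -1332)), Rational(1, 314)), -1) = Pow(Add(Add(-47649, 1332), Rational(1, 314)), -1) = Pow(Add(-46317, Rational(1, 314)), -1) = Pow(Rational(-14543537, 314), -1) = Rational(-314, 14543537)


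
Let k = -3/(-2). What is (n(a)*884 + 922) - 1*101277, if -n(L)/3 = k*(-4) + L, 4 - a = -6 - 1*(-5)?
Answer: -97703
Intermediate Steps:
a = 5 (a = 4 - (-6 - 1*(-5)) = 4 - (-6 + 5) = 4 - 1*(-1) = 4 + 1 = 5)
k = 3/2 (k = -3*(-1/2) = 3/2 ≈ 1.5000)
n(L) = 18 - 3*L (n(L) = -3*((3/2)*(-4) + L) = -3*(-6 + L) = 18 - 3*L)
(n(a)*884 + 922) - 1*101277 = ((18 - 3*5)*884 + 922) - 1*101277 = ((18 - 15)*884 + 922) - 101277 = (3*884 + 922) - 101277 = (2652 + 922) - 101277 = 3574 - 101277 = -97703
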